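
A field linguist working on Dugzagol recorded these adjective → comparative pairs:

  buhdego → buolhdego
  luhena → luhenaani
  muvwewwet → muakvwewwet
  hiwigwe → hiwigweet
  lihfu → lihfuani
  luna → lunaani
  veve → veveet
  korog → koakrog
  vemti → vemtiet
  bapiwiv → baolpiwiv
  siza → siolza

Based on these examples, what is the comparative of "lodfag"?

lodfagani

"lodfag" begins with l-. The stems beginning with l- (luna → lunaani, luhena → luhenaani, lihfu → lihfuani) add -ani.
So lodfag → lodfagani.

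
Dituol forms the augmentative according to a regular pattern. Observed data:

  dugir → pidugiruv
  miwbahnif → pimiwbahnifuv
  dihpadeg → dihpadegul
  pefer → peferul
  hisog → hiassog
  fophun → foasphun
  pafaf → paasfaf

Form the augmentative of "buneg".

"buneg" has last vowel 'e'. The stems whose last vowel is 'e' (dihpadeg → dihpadegul, pefer → peferul) add -ul.
The other patterns: stems whose last vowel is 'i' add pi- … -uv around the stem; stems whose last vowel is 'a', 'o' or 'u' insert -as- after the first vowel.
So buneg → bunegul.

bunegul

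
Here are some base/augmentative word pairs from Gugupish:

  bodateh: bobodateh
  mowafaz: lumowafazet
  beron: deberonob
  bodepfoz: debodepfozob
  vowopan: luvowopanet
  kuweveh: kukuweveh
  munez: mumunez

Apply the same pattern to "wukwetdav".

luwukwetdavet

munez and mowafaz both end in -z yet inflect differently (mumunez, lumowafazet), so the final letter is not what conditions the rule; the last vowel is.
"wukwetdav" has last vowel 'a'. The stems whose last vowel is 'a' (vowopan → luvowopanet, mowafaz → lumowafazet) add lu- … -et around the stem.
The other patterns: stems whose last vowel is 'e' repeat the first consonant+vowel as a prefix; stems whose last vowel is 'o' add de- … -ob around the stem.
So wukwetdav → luwukwetdavet.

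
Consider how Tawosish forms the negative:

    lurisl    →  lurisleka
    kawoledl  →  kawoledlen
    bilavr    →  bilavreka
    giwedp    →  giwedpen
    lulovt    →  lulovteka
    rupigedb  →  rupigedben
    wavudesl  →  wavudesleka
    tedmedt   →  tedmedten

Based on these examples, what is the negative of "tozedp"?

tozedpen

tedmedt and lulovt both end in -t yet inflect differently (tedmedten, lulovteka), so the final letter is not what conditions the rule; the second-to-last letter is.
"tozedp" has second-to-last letter 'd'. The stems whose second-to-last letter is 'd' (giwedp → giwedpen, tedmedt → tedmedten, kawoledl → kawoledlen) add -en.
So tozedp → tozedpen.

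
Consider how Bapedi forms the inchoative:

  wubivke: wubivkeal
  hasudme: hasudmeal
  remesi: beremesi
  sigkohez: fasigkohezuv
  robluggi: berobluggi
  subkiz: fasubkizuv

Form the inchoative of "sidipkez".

sigkohez and wubivke both have last vowel 'e' yet inflect differently (fasigkohezuv, wubivkeal), so the last vowel is not what conditions the rule; the final letter is.
"sidipkez" ends in -z. The stems ending in -z (sigkohez → fasigkohezuv, subkiz → fasubkizuv) add fa- … -uv around the stem.
So sidipkez → fasidipkezuv.

fasidipkezuv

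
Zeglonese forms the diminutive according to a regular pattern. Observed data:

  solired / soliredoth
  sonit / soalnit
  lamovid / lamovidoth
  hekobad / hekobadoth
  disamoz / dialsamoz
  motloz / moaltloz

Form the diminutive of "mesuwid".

mesuwidoth

lamovid and sonit both have last vowel 'i' yet inflect differently (lamovidoth, soalnit), so the last vowel is not what conditions the rule; the final letter is.
"mesuwid" ends in -d. The stems ending in -d (hekobad → hekobadoth, lamovid → lamovidoth, solired → soliredoth) add -oth.
The other pattern: stems ending in -t or -z insert -al- after the first vowel.
So mesuwid → mesuwidoth.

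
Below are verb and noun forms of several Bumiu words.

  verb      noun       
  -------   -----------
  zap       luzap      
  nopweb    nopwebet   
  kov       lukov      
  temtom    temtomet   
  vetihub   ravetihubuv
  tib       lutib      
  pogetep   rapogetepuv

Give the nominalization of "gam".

tib and nopweb both end in -b yet inflect differently (lutib, nopwebet), so the final letter is not what conditions the rule; the number of vowels is.
"gam" has 1 vowel. The stems with 1 vowel (kov → lukov, tib → lutib, zap → luzap) add the prefix lu-.
The other patterns: stems with 2 vowels add -et; stems with 3 vowels add ra- … -uv around the stem.
So gam → lugam.

lugam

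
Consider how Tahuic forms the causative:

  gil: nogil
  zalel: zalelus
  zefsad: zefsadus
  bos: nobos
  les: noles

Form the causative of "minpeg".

zalel and gil both end in -l yet inflect differently (zalelus, nogil), so the final letter is not what conditions the rule; the number of vowels is.
"minpeg" has 2 vowels. The stems with 2 vowels (zefsad → zefsadus, zalel → zalelus) add -us.
So minpeg → minpegus.

minpegus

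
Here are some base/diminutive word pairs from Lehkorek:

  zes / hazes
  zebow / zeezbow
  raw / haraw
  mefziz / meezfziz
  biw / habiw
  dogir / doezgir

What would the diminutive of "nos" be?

"nos" has 1 vowel. The stems with 1 vowel (raw → haraw, zes → hazes, biw → habiw) add the prefix ha-.
So nos → hanos.

hanos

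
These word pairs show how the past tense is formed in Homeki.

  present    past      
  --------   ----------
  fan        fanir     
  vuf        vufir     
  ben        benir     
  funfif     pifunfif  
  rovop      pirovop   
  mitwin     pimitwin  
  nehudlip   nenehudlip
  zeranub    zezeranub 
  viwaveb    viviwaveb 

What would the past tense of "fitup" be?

pifitup

vuf and funfif both end in -f yet inflect differently (vufir, pifunfif), so the final letter is not what conditions the rule; the number of vowels is.
"fitup" has 2 vowels. The stems with 2 vowels (funfif → pifunfif, rovop → pirovop, mitwin → pimitwin) add the prefix pi-.
So fitup → pifitup.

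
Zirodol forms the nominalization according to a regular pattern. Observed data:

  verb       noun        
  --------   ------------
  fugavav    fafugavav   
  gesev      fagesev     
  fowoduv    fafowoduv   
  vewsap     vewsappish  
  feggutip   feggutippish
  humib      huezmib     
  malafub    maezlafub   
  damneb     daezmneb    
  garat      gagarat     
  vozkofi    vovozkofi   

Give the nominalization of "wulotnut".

fugavav and vewsap both have last vowel 'a' yet inflect differently (fafugavav, vewsappish), so the last vowel is not what conditions the rule; the final letter is.
"wulotnut" ends in -t. The one such stem in the data (garat → gagarat) repeats the first consonant+vowel as a prefix (as does vozkofi), so the same rule applies.
The other patterns: stems ending in -v add the prefix fa-; stems ending in -p double the final consonant and add -ish; stems ending in -b insert -ez- after the first vowel.
So wulotnut → wuwulotnut.

wuwulotnut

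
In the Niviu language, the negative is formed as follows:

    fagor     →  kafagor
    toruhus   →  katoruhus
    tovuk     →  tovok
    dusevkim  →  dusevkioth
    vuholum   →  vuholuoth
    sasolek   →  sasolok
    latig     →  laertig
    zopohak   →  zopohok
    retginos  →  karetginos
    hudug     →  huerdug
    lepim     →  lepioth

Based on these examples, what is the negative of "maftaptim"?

dusevkim and latig both have last vowel 'i' yet inflect differently (dusevkioth, laertig), so the last vowel is not what conditions the rule; the final letter is.
"maftaptim" ends in -m. The stems ending in -m (dusevkim → dusevkioth, vuholum → vuholuoth, lepim → lepioth) drop the final letter and add -oth.
The other patterns: stems ending in -g insert -er- after the first vowel; stems ending in -k change the last vowel to 'o'; stems ending in -r or -s add the prefix ka-.
So maftaptim → maftaptioth.

maftaptioth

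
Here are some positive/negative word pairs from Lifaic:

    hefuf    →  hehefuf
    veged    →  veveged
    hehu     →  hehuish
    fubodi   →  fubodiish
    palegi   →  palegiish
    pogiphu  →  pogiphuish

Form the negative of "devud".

dedevud

hefuf and hehu both have last vowel 'u' yet inflect differently (hehefuf, hehuish), so the last vowel is not what conditions the rule; whether the stem ends in a vowel or a consonant is.
"devud" ends in a consonant. The stems ending in a consonant (hefuf → hehefuf, veged → veveged) repeat the first consonant+vowel as a prefix.
The other pattern: stems ending in a vowel add -ish.
So devud → dedevud.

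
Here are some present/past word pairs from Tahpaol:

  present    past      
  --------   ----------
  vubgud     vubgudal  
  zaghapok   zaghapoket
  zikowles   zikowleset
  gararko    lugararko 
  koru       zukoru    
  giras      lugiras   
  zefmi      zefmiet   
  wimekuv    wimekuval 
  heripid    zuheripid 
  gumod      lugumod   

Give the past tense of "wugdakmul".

wugdakmulal

giras and zikowles both end in -s yet inflect differently (lugiras, zikowleset), so the final letter is not what conditions the rule; the first letter is.
"wugdakmul" begins with w-. The one such stem in the data (wimekuv → wimekuval) adds -al, so the same rule applies.
The other patterns: stems beginning with g- add the prefix lu-; stems beginning with z- add -et; stems beginning with h- or k- add the prefix zu-.
So wugdakmul → wugdakmulal.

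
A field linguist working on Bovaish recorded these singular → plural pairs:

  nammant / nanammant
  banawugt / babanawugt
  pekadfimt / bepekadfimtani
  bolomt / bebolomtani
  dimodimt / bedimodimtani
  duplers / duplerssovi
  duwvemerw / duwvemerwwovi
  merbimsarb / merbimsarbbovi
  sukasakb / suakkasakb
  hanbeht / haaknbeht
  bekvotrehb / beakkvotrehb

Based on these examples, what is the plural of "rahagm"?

"rahagm" has second-to-last letter 'g'. The one such stem in the data (banawugt → babanawugt) repeats the first consonant+vowel as a prefix (as does nammant), so the same rule applies.
So rahagm → rarahagm.

rarahagm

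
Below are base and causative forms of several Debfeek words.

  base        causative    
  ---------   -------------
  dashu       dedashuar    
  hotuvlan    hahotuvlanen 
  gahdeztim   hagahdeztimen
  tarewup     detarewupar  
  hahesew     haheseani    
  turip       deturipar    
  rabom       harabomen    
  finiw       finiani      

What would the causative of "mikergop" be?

demikergopar

turip and finiw both have last vowel 'i' yet inflect differently (deturipar, finiani), so the last vowel is not what conditions the rule; the final letter is.
"mikergop" ends in -p. The stems ending in -p (turip → deturipar, tarewup → detarewupar) add de- … -ar around the stem.
The other patterns: stems ending in -w drop the final letter and add -ani; stems ending in -m or -n add ha- … -en around the stem.
So mikergop → demikergopar.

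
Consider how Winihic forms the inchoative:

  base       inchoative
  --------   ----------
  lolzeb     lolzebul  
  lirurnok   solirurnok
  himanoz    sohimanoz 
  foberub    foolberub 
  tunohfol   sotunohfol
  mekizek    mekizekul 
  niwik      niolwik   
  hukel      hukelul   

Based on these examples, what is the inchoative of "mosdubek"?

mosdubekul

niwik and lirurnok both end in -k yet inflect differently (niolwik, solirurnok), so the final letter is not what conditions the rule; the last vowel is.
"mosdubek" has last vowel 'e'. The stems whose last vowel is 'e' (lolzeb → lolzebul, hukel → hukelul, mekizek → mekizekul) add -ul.
So mosdubek → mosdubekul.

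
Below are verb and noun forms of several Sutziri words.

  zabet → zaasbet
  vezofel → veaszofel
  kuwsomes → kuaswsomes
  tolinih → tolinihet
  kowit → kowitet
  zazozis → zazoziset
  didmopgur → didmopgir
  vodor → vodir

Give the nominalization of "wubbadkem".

zabet and kowit both end in -t yet inflect differently (zaasbet, kowitet), so the final letter is not what conditions the rule; the last vowel is.
"wubbadkem" has last vowel 'e'. The stems whose last vowel is 'e' (zabet → zaasbet, vezofel → veaszofel, kuwsomes → kuaswsomes) insert -as- after the first vowel.
The other patterns: stems whose last vowel is 'i' add -et; stems whose last vowel is 'o' or 'u' change the last vowel to 'i'.
So wubbadkem → wuasbbadkem.

wuasbbadkem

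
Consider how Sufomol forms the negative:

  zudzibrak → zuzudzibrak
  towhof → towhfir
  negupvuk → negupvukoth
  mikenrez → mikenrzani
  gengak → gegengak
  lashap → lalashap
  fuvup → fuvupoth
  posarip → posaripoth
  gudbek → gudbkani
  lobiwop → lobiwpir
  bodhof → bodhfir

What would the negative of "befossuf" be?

befossufoth

"befossuf" has last vowel 'u'. The stems whose last vowel is 'u' (negupvuk → negupvukoth, fuvup → fuvupoth) add -oth.
The other patterns: stems whose last vowel is 'e' delete the last vowel and add -ani; stems whose last vowel is 'a' repeat the first consonant+vowel as a prefix; stems whose last vowel is 'o' delete the last vowel and add -ir.
So befossuf → befossufoth.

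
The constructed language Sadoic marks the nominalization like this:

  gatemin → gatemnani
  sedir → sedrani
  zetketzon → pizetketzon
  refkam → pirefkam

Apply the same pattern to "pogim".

gatemin and zetketzon both end in -n yet inflect differently (gatemnani, pizetketzon), so the final letter is not what conditions the rule; the last vowel is.
"pogim" has last vowel 'i'. The stems whose last vowel is 'i' (gatemin → gatemnani, sedir → sedrani) delete the last vowel and add -ani.
The other pattern: stems whose last vowel is 'a' or 'o' add the prefix pi-.
So pogim → pogmani.

pogmani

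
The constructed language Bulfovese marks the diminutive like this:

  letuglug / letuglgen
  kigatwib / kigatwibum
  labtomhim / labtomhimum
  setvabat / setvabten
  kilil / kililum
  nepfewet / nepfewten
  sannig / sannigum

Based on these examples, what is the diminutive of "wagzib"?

wagzibum

sannig and letuglug both end in -g yet inflect differently (sannigum, letuglgen), so the final letter is not what conditions the rule; the last vowel is.
"wagzib" has last vowel 'i'. The stems whose last vowel is 'i' (kigatwib → kigatwibum, kilil → kililum, sannig → sannigum) add -um.
So wagzib → wagzibum.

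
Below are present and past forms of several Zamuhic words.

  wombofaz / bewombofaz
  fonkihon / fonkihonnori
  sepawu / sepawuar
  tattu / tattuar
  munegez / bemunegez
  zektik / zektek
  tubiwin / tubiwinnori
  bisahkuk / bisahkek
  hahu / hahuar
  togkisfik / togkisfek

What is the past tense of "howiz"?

tubiwin and zektik both have last vowel 'i' yet inflect differently (tubiwinnori, zektek), so the last vowel is not what conditions the rule; the final letter is.
"howiz" ends in -z. The stems ending in -z (wombofaz → bewombofaz, munegez → bemunegez) add the prefix be-.
The other patterns: stems ending in -n double the final consonant and add -ori; stems ending in -u add -ar; stems ending in -k change the last vowel to 'e'.
So howiz → behowiz.

behowiz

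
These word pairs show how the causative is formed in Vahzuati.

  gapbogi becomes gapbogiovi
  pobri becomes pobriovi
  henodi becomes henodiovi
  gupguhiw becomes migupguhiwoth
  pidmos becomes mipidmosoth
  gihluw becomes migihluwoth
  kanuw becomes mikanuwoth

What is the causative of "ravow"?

miravowoth

gapbogi and gupguhiw both have last vowel 'i' yet inflect differently (gapbogiovi, migupguhiwoth), so the last vowel is not what conditions the rule; the final letter is.
"ravow" ends in -w. The stems ending in -w (gupguhiw → migupguhiwoth, gihluw → migihluwoth, kanuw → mikanuwoth) add mi- … -oth around the stem.
So ravow → miravowoth.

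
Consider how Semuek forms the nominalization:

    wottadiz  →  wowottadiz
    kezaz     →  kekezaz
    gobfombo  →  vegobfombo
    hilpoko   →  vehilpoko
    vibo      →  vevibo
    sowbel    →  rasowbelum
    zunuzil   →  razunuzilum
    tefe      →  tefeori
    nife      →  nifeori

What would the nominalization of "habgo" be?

"habgo" ends in -o. The stems ending in -o (gobfombo → vegobfombo, hilpoko → vehilpoko, vibo → vevibo) add the prefix ve-.
The other patterns: stems ending in -z repeat the first consonant+vowel as a prefix; stems ending in -l add ra- … -um around the stem; stems ending in -e add -ori.
So habgo → vehabgo.

vehabgo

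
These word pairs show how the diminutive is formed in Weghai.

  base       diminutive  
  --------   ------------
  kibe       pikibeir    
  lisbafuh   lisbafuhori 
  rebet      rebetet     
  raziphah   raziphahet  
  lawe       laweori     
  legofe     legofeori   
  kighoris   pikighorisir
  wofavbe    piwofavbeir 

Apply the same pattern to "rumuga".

rumugaet

lisbafuh and raziphah both end in -h yet inflect differently (lisbafuhori, raziphahet), so the final letter is not what conditions the rule; the first letter is.
"rumuga" begins with r-. The stems beginning with r- (rebet → rebetet, raziphah → raziphahet) add -et.
The other patterns: stems beginning with l- add -ori; stems beginning with k- or w- add pi- … -ir around the stem.
So rumuga → rumugaet.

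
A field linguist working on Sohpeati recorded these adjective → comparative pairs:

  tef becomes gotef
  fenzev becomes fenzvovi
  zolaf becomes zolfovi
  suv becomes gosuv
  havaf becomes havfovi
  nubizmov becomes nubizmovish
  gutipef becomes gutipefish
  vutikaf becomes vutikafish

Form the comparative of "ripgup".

ripgpovi

tef and havaf both end in -f yet inflect differently (gotef, havfovi), so the final letter is not what conditions the rule; the number of vowels is.
"ripgup" has 2 vowels. The stems with 2 vowels (havaf → havfovi, zolaf → zolfovi, fenzev → fenzvovi) delete the last vowel and add -ovi.
The other patterns: stems with 1 vowel add the prefix go-; stems with 3 vowels add -ish.
So ripgup → ripgpovi.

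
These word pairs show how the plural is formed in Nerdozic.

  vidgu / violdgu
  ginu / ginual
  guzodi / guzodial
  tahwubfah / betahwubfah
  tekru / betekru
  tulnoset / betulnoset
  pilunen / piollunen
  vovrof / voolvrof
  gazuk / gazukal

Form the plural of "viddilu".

tekru and ginu both end in -u yet inflect differently (betekru, ginual), so the final letter is not what conditions the rule; the first letter is.
"viddilu" begins with v-. The stems beginning with v- (vidgu → violdgu, vovrof → voolvrof) insert -ol- after the first vowel.
So viddilu → violddilu.

violddilu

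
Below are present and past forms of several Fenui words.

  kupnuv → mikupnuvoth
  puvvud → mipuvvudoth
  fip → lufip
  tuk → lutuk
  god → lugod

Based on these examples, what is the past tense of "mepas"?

mimepasoth

"mepas" has 2 vowels. The stems with 2 vowels (puvvud → mipuvvudoth, kupnuv → mikupnuvoth) add mi- … -oth around the stem.
So mepas → mimepasoth.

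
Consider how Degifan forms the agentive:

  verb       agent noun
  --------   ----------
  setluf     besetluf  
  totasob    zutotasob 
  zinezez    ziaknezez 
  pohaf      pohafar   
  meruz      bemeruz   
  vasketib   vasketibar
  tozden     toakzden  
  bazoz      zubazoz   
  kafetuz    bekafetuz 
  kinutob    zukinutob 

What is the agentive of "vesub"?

bevesub

bazoz and meruz both end in -z yet inflect differently (zubazoz, bemeruz), so the final letter is not what conditions the rule; the last vowel is.
"vesub" has last vowel 'u'. The stems whose last vowel is 'u' (meruz → bemeruz, kafetuz → bekafetuz, setluf → besetluf) add the prefix be-.
The other patterns: stems whose last vowel is 'o' add the prefix zu-; stems whose last vowel is 'e' insert -ak- after the first vowel; stems whose last vowel is 'a' or 'i' add -ar.
So vesub → bevesub.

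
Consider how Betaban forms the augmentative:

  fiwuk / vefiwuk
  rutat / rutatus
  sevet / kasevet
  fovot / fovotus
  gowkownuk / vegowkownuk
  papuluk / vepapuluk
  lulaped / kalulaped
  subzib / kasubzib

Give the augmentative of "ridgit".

karidgit

sevet and fovot both end in -t yet inflect differently (kasevet, fovotus), so the final letter is not what conditions the rule; the last vowel is.
"ridgit" has last vowel 'i'. The one such stem in the data (subzib → kasubzib) adds the prefix ka-, so the same rule applies.
The other patterns: stems whose last vowel is 'u' add the prefix ve-; stems whose last vowel is 'a' or 'o' add -us.
So ridgit → karidgit.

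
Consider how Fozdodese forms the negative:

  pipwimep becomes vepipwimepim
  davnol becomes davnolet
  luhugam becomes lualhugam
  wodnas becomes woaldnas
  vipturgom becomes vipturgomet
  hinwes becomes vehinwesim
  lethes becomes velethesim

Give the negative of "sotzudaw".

hinwes and wodnas both end in -s yet inflect differently (vehinwesim, woaldnas), so the final letter is not what conditions the rule; the last vowel is.
"sotzudaw" has last vowel 'a'. The stems whose last vowel is 'a' (wodnas → woaldnas, luhugam → lualhugam) insert -al- after the first vowel.
So sotzudaw → soaltzudaw.

soaltzudaw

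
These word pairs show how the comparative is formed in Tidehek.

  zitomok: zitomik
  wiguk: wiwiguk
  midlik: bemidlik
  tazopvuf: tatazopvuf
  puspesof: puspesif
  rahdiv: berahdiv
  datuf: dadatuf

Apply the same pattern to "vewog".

puspesof and datuf both end in -f yet inflect differently (puspesif, dadatuf), so the final letter is not what conditions the rule; the last vowel is.
"vewog" has last vowel 'o'. The stems whose last vowel is 'o' (puspesof → puspesif, zitomok → zitomik) change the last vowel to 'i'.
So vewog → vewig.

vewig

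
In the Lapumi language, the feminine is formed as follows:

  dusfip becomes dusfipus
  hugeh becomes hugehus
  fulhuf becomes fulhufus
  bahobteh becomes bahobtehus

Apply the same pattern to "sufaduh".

Every pair shown (dusfip → dusfipus, hugeh → hugehus, fulhuf → fulhufus, …) follows the same rule: add -us.
So sufaduh → sufaduhus.

sufaduhus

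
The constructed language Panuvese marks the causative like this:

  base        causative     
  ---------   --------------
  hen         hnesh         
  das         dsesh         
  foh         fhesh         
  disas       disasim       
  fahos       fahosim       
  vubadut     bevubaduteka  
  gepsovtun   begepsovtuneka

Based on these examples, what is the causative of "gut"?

das and disas both end in -s yet inflect differently (dsesh, disasim), so the final letter is not what conditions the rule; the number of vowels is.
"gut" has 1 vowel. The stems with 1 vowel (hen → hnesh, das → dsesh, foh → fhesh) delete the last vowel and add -esh.
The other patterns: stems with 2 vowels add -im; stems with 3 vowels add be- … -eka around the stem.
So gut → gtesh.

gtesh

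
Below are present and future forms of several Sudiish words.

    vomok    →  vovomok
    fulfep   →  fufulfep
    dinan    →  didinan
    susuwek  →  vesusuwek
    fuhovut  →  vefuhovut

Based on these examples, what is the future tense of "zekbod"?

vomok and susuwek both end in -k yet inflect differently (vovomok, vesusuwek), so the final letter is not what conditions the rule; the number of vowels is.
"zekbod" has 2 vowels. The stems with 2 vowels (vomok → vovomok, fulfep → fufulfep, dinan → didinan) repeat the first consonant+vowel as a prefix.
So zekbod → zezekbod.

zezekbod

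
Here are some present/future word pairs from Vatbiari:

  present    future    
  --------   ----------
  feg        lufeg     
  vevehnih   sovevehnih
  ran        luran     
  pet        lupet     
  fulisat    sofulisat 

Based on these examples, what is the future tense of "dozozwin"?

sodozozwin

pet and fulisat both end in -t yet inflect differently (lupet, sofulisat), so the final letter is not what conditions the rule; the number of vowels is.
"dozozwin" has 3 vowels. The stems with 3 vowels (fulisat → sofulisat, vevehnih → sovevehnih) add the prefix so-.
The other pattern: stems with 1 vowel add the prefix lu-.
So dozozwin → sodozozwin.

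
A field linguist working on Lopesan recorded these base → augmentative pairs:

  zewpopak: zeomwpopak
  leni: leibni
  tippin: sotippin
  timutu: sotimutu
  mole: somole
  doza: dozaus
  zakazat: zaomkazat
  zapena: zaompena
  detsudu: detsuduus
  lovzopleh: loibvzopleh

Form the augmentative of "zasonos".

zaomsonos

doza and zapena both end in -a yet inflect differently (dozaus, zaompena), so the final letter is not what conditions the rule; the first letter is.
"zasonos" begins with z-. The stems beginning with z- (zakazat → zaomkazat, zapena → zaompena, zewpopak → zeomwpopak) insert -om- after the first vowel.
The other patterns: stems beginning with d- add -us; stems beginning with l- insert -ib- after the first vowel; stems beginning with m- or t- add the prefix so-.
So zasonos → zaomsonos.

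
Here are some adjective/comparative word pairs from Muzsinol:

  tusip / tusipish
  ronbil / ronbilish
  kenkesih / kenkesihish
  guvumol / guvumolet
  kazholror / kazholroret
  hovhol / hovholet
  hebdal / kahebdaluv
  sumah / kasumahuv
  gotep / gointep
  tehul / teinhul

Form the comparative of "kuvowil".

kuvowilish

ronbil and guvumol both end in -l yet inflect differently (ronbilish, guvumolet), so the final letter is not what conditions the rule; the last vowel is.
"kuvowil" has last vowel 'i'. The stems whose last vowel is 'i' (tusip → tusipish, ronbil → ronbilish, kenkesih → kenkesihish) add -ish.
The other patterns: stems whose last vowel is 'o' add -et; stems whose last vowel is 'a' add ka- … -uv around the stem; stems whose last vowel is 'e' or 'u' insert -in- after the first vowel.
So kuvowil → kuvowilish.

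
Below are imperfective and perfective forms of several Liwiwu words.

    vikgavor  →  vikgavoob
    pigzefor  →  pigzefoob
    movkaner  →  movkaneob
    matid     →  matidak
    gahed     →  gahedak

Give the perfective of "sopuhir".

sopuhiob

"sopuhir" ends in -r. The stems ending in -r (vikgavor → vikgavoob, pigzefor → pigzefoob, movkaner → movkaneob) drop the final letter and add -ob.
So sopuhir → sopuhiob.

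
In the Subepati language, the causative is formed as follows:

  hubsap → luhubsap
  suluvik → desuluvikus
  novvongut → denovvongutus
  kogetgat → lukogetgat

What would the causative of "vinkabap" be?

luvinkabap

"vinkabap" has last vowel 'a'. The stems whose last vowel is 'a' (kogetgat → lukogetgat, hubsap → luhubsap) add the prefix lu-.
So vinkabap → luvinkabap.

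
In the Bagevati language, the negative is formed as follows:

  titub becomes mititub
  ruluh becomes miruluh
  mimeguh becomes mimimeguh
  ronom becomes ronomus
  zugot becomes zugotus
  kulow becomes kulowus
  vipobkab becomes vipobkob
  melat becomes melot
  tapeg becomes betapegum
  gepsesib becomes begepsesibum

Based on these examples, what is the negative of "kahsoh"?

kahsohus

titub and vipobkab both end in -b yet inflect differently (mititub, vipobkob), so the final letter is not what conditions the rule; the last vowel is.
"kahsoh" has last vowel 'o'. The stems whose last vowel is 'o' (ronom → ronomus, zugot → zugotus, kulow → kulowus) add -us.
The other patterns: stems whose last vowel is 'u' add the prefix mi-; stems whose last vowel is 'a' change the last vowel to 'o'; stems whose last vowel is 'e' or 'i' add be- … -um around the stem.
So kahsoh → kahsohus.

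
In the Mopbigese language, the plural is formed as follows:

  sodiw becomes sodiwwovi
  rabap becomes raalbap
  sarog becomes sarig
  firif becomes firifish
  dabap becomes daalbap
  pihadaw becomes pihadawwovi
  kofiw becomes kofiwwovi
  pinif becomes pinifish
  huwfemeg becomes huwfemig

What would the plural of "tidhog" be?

tidhig

sodiw and pinif both have last vowel 'i' yet inflect differently (sodiwwovi, pinifish), so the last vowel is not what conditions the rule; the final letter is.
"tidhog" ends in -g. The stems ending in -g (huwfemeg → huwfemig, sarog → sarig) change the last vowel to 'i'.
So tidhog → tidhig.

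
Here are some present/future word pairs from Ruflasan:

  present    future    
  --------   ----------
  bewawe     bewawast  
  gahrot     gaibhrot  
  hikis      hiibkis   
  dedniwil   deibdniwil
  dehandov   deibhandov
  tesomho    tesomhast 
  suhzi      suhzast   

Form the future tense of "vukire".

suhzi and hikis both have last vowel 'i' yet inflect differently (suhzast, hiibkis), so the last vowel is not what conditions the rule; whether the stem ends in a vowel or a consonant is.
"vukire" ends in a vowel. The stems ending in a vowel (tesomho → tesomhast, suhzi → suhzast, bewawe → bewawast) drop the final letter and add -ast.
So vukire → vukirast.

vukirast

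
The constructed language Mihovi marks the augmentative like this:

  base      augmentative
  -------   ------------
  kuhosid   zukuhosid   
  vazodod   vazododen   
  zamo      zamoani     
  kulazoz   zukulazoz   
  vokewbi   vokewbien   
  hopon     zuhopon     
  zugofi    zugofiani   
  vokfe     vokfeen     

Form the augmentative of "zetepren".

zugofi and vokewbi both end in -i yet inflect differently (zugofiani, vokewbien), so the final letter is not what conditions the rule; the first letter is.
"zetepren" begins with z-. The stems beginning with z- (zamo → zamoani, zugofi → zugofiani) add -ani.
So zetepren → zeteprenani.

zeteprenani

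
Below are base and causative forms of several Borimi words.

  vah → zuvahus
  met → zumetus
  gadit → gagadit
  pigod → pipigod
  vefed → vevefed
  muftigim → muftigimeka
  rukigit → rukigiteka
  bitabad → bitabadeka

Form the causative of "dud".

met and gadit both end in -t yet inflect differently (zumetus, gagadit), so the final letter is not what conditions the rule; the number of vowels is.
"dud" has 1 vowel. The stems with 1 vowel (vah → zuvahus, met → zumetus) add zu- … -us around the stem.
The other patterns: stems with 2 vowels repeat the first consonant+vowel as a prefix; stems with 3 vowels add -eka.
So dud → zududus.

zududus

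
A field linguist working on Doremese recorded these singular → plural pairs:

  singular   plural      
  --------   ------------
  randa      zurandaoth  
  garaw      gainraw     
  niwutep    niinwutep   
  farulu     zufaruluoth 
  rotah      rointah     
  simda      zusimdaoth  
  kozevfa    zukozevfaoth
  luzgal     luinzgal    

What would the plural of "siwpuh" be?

siinwpuh

simda and garaw both have last vowel 'a' yet inflect differently (zusimdaoth, gainraw), so the last vowel is not what conditions the rule; whether the stem ends in a vowel or a consonant is.
"siwpuh" ends in a consonant. The stems ending in a consonant (garaw → gainraw, niwutep → niinwutep, rotah → rointah) insert -in- after the first vowel.
So siwpuh → siinwpuh.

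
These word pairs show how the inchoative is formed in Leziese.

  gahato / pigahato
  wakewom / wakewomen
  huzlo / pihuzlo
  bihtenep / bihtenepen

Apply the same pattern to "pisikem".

pisikemen

gahato and wakewom both have last vowel 'o' yet inflect differently (pigahato, wakewomen), so the last vowel is not what conditions the rule; the final letter is.
"pisikem" ends in -m. The one such stem in the data (wakewom → wakewomen) adds -en, so the same rule applies.
The other pattern: stems ending in -o add the prefix pi-.
So pisikem → pisikemen.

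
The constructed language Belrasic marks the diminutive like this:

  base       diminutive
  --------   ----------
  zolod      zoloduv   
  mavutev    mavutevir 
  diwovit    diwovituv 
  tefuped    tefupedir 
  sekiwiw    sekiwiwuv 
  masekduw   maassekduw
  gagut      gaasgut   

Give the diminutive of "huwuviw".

"huwuviw" has last vowel 'i'. The stems whose last vowel is 'i' (sekiwiw → sekiwiwuv, diwovit → diwovituv) add -uv.
The other patterns: stems whose last vowel is 'u' insert -as- after the first vowel; stems whose last vowel is 'e' add -ir.
So huwuviw → huwuviwuv.

huwuviwuv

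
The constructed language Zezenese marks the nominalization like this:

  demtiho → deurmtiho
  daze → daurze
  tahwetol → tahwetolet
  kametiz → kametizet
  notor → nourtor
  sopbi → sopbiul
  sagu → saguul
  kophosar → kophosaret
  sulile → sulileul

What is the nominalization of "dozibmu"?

sulile and daze both end in -e yet inflect differently (sulileul, daurze), so the final letter is not what conditions the rule; the first letter is.
"dozibmu" begins with d-. The stems beginning with d- (demtiho → deurmtiho, daze → daurze) insert -ur- after the first vowel.
So dozibmu → dourzibmu.

dourzibmu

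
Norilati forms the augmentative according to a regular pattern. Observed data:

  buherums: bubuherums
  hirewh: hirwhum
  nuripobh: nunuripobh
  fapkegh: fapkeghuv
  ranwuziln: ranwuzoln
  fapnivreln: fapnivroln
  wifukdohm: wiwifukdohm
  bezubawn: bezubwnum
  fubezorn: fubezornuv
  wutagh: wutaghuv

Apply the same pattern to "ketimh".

fapnivreln and bezubawn both end in -n yet inflect differently (fapnivroln, bezubwnum), so the final letter is not what conditions the rule; the second-to-last letter is.
"ketimh" has second-to-last letter 'm'. The one such stem in the data (buherums → bubuherums) repeats the first consonant+vowel as a prefix (as do nuripobh, wifukdohm), so the same rule applies.
So ketimh → keketimh.

keketimh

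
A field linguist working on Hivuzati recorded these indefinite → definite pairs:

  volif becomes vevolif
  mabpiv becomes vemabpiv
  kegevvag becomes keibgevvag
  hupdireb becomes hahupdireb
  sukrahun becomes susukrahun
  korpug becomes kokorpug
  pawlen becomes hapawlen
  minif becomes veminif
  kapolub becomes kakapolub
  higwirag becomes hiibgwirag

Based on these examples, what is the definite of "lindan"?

"lindan" has last vowel 'a'. The stems whose last vowel is 'a' (kegevvag → keibgevvag, higwirag → hiibgwirag) insert -ib- after the first vowel.
So lindan → liibndan.

liibndan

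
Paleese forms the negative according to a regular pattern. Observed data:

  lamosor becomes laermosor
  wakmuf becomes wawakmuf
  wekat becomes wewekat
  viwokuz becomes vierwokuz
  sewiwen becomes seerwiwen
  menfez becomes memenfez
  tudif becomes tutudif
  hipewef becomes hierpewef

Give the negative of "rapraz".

rarapraz

hipewef and wakmuf both end in -f yet inflect differently (hierpewef, wawakmuf), so the final letter is not what conditions the rule; the number of vowels is.
"rapraz" has 2 vowels. The stems with 2 vowels (wekat → wewekat, wakmuf → wawakmuf, tudif → tutudif) repeat the first consonant+vowel as a prefix.
The other pattern: stems with 3 vowels insert -er- after the first vowel.
So rapraz → rarapraz.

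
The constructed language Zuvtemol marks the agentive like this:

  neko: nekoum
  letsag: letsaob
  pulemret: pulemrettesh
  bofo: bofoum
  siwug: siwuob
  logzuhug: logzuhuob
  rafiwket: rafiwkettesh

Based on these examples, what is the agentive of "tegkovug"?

"tegkovug" ends in -g. The stems ending in -g (logzuhug → logzuhuob, letsag → letsaob, siwug → siwuob) drop the final letter and add -ob.
The other patterns: stems ending in -t double the final consonant and add -esh; stems ending in -o add -um.
So tegkovug → tegkovuob.

tegkovuob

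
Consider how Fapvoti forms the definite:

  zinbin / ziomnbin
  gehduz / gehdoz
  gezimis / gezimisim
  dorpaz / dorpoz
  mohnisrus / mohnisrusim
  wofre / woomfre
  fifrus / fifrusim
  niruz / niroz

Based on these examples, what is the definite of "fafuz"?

mohnisrus and niruz both have last vowel 'u' yet inflect differently (mohnisrusim, niroz), so the last vowel is not what conditions the rule; the final letter is.
"fafuz" ends in -z. The stems ending in -z (niruz → niroz, gehduz → gehdoz, dorpaz → dorpoz) change the last vowel to 'o'.
The other patterns: stems ending in -s add -im; stems ending in -e or -n insert -om- after the first vowel.
So fafuz → fafoz.

fafoz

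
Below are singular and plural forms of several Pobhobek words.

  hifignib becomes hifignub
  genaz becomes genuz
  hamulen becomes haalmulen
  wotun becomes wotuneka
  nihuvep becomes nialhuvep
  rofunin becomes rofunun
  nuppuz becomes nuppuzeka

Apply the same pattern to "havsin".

wotun and hamulen both end in -n yet inflect differently (wotuneka, haalmulen), so the final letter is not what conditions the rule; the last vowel is.
"havsin" has last vowel 'i'. The stems whose last vowel is 'i' (hifignib → hifignub, rofunin → rofunun) change the last vowel to 'u'.
The other patterns: stems whose last vowel is 'u' add -eka; stems whose last vowel is 'e' insert -al- after the first vowel.
So havsin → havsun.

havsun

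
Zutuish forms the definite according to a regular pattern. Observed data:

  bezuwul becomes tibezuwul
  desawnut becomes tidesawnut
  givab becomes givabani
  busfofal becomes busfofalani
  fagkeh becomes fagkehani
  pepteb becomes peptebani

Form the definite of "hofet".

bezuwul and busfofal both end in -l yet inflect differently (tibezuwul, busfofalani), so the final letter is not what conditions the rule; the last vowel is.
"hofet" has last vowel 'e'. The stems whose last vowel is 'e' (fagkeh → fagkehani, pepteb → peptebani) add -ani.
The other pattern: stems whose last vowel is 'u' add the prefix ti-.
So hofet → hofetani.

hofetani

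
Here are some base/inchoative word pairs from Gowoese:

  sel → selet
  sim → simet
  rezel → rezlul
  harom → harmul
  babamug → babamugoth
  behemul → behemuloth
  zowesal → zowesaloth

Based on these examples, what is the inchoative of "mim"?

mimet

sel and rezel both end in -l yet inflect differently (selet, rezlul), so the final letter is not what conditions the rule; the number of vowels is.
"mim" has 1 vowel. The stems with 1 vowel (sel → selet, sim → simet) add -et.
So mim → mimet.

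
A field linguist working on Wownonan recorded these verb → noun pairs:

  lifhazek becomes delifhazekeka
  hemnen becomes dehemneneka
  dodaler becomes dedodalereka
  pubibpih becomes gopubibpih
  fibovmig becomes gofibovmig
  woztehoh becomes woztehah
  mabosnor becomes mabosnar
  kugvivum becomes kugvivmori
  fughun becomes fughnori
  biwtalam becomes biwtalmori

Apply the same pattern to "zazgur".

pubibpih and woztehoh both end in -h yet inflect differently (gopubibpih, woztehah), so the final letter is not what conditions the rule; the last vowel is.
"zazgur" has last vowel 'u'. The stems whose last vowel is 'u' (kugvivum → kugvivmori, fughun → fughnori) delete the last vowel and add -ori.
The other patterns: stems whose last vowel is 'e' add de- … -eka around the stem; stems whose last vowel is 'i' add the prefix go-; stems whose last vowel is 'o' change the last vowel to 'a'.
So zazgur → zazgrori.

zazgrori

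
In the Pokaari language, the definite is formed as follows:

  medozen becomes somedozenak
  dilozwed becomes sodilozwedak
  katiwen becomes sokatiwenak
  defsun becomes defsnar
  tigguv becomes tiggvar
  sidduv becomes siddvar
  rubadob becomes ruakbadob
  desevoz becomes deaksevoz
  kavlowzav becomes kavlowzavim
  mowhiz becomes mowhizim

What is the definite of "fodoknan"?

fodoknanim

medozen and defsun both end in -n yet inflect differently (somedozenak, defsnar), so the final letter is not what conditions the rule; the last vowel is.
"fodoknan" has last vowel 'a'. The one such stem in the data (kavlowzav → kavlowzavim) adds -im, so the same rule applies.
The other patterns: stems whose last vowel is 'e' add so- … -ak around the stem; stems whose last vowel is 'u' delete the last vowel and add -ar; stems whose last vowel is 'o' insert -ak- after the first vowel.
So fodoknan → fodoknanim.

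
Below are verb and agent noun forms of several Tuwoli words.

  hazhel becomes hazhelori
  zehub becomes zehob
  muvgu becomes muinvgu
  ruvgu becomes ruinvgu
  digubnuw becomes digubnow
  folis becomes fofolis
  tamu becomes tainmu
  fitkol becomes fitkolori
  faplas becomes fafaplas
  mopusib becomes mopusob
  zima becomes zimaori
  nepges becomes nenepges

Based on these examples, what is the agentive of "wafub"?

wafob

hazhel and nepges both have last vowel 'e' yet inflect differently (hazhelori, nenepges), so the last vowel is not what conditions the rule; the final letter is.
"wafub" ends in -b. The stems ending in -b (mopusib → mopusob, zehub → zehob) change the last vowel to 'o'.
So wafub → wafob.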